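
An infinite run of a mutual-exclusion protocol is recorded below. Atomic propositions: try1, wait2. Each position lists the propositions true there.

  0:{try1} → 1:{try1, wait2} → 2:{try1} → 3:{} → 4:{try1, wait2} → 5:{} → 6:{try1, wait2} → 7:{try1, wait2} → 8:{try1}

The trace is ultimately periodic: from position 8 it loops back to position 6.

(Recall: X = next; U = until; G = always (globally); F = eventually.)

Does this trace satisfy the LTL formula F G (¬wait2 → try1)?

Satisfied

G (¬wait2 → try1) holds at position 6, which is reachable from 0, so F G (¬wait2 → try1) holds.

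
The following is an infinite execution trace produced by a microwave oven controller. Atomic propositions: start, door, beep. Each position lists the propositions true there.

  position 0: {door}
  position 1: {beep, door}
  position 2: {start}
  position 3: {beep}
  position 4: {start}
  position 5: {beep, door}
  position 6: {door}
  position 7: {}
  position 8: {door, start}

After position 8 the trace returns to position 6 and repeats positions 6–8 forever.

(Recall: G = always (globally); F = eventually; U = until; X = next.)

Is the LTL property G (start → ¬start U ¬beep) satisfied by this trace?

start → ¬start U ¬beep holds at every position 0..8, and those are all positions ever visited, so G (start → ¬start U ¬beep) holds.
Positions where start holds: 2, 4, 8.
Check ¬start U ¬beep at each: 2→ok, 4→ok, 8→ok.

Holds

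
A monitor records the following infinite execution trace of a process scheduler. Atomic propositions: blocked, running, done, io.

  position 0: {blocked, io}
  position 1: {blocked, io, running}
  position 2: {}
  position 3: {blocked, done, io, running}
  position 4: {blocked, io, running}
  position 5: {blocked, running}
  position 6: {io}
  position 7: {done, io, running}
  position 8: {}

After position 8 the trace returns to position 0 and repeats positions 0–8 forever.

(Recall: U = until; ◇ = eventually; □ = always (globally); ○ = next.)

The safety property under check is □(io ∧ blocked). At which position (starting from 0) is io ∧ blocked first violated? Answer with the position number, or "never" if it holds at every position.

Check io ∧ blocked at each position in order: 0 ✓, 1 ✓.
At position 2 the labels are {}, so io ∧ blocked is false there. This is the first violation.

2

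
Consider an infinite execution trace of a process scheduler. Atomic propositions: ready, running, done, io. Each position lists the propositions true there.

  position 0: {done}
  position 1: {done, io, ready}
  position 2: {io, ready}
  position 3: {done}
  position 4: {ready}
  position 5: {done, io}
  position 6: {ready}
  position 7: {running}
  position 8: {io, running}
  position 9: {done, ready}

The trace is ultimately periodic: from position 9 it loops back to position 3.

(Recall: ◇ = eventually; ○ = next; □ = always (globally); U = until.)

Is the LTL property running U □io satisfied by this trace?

Walking from position 0: at position 0, □io has not yet held and running fails, so running U □io is false.

Violated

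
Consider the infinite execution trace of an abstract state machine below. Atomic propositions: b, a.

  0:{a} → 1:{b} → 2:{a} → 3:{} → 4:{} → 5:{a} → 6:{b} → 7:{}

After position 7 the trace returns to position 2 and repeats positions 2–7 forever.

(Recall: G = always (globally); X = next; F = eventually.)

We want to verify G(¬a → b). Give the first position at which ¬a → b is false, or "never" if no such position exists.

3

Check ¬a → b at each position in order: 0 ✓, 1 ✓, 2 ✓.
At position 3 the labels are {}, so ¬a → b is false there. This is the first violation.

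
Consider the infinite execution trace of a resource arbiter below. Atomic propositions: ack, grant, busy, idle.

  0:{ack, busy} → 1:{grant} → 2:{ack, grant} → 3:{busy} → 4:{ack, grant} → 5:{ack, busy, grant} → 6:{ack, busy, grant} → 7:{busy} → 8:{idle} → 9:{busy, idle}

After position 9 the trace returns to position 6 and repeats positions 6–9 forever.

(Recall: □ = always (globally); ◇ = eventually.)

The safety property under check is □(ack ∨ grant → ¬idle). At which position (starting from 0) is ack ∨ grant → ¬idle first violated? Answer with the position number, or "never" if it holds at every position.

never

ack ∨ grant → ¬idle holds at every position 0..9, and those are all the positions the trace ever visits, so the invariant □(ack ∨ grant → ¬idle) is never violated.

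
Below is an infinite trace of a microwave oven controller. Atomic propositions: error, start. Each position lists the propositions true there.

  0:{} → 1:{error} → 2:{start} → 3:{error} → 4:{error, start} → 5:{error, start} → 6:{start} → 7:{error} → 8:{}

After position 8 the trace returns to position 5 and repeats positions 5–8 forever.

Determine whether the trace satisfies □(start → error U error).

start → error U error must hold at every position from 0 onward. It fails at position 2, so □(start → error U error) is false.
Positions where start holds: 2, 4, 5, 6.
Check error U error at each: 2→fails, 4→ok, 5→ok, 6→fails.

Violated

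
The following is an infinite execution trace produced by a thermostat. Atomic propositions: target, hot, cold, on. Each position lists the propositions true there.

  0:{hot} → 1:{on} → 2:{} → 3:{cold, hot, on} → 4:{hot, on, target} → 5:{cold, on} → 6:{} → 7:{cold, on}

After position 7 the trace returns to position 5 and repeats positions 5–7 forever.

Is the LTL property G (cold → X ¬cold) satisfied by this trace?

Does not hold

cold → X ¬cold must hold at every position from 0 onward. It fails at position 7, so G (cold → X ¬cold) is false.
Positions where cold holds: 3, 5, 7.
Check X ¬cold at each: 3→ok, 5→ok, 7→fails.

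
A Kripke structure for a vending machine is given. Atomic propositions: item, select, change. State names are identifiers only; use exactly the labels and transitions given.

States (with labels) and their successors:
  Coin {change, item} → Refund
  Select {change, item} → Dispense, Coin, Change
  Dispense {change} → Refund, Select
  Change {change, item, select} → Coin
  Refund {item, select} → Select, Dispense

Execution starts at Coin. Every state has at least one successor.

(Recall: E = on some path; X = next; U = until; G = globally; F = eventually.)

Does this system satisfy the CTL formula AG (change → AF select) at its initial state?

Does not hold

States satisfying change → AF select: {Coin, Change, Refund}.
States satisfying AG (change → AF select): ∅.
Dispense is reachable from Coin and violates change → AF select, so AG fails at Coin.
Coin ∉ Sat(AG (change → AF select)).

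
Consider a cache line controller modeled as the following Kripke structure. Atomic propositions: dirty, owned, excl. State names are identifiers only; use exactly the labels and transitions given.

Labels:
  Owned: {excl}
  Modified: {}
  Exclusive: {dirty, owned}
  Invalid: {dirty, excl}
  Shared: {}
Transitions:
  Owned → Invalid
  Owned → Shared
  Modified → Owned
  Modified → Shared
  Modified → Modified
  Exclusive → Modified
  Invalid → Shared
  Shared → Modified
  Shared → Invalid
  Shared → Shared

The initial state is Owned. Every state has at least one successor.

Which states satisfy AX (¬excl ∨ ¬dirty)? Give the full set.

{Modified, Exclusive, Invalid}

States satisfying ¬excl ∨ ¬dirty: {Owned, Modified, Exclusive, Shared}.
States satisfying AX (¬excl ∨ ¬dirty): {Modified, Exclusive, Invalid}.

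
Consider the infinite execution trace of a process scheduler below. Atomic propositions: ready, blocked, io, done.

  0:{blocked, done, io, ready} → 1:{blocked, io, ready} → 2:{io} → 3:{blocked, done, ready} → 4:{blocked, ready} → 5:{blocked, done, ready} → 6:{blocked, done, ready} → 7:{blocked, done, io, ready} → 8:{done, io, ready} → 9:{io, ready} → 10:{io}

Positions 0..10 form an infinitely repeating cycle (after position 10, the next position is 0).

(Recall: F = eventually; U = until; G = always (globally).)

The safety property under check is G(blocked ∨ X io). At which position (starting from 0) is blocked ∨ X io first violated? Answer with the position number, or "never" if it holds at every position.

2

Check blocked ∨ X io at each position in order: 0 ✓, 1 ✓.
At position 2 the labels are {io} and the next position 3 has {blocked, done, ready}, so blocked ∨ X io is false there. This is the first violation.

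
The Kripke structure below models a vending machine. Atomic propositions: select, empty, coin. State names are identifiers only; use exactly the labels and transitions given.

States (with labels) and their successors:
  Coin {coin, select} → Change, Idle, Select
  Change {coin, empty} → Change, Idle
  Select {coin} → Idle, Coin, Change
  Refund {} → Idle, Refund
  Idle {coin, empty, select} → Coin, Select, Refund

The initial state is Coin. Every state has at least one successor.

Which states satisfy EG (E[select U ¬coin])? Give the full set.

States satisfying E[select U ¬coin]: {Coin, Refund, Idle}.
States satisfying EG (E[select U ¬coin]): {Coin, Refund, Idle}.

{Coin, Refund, Idle}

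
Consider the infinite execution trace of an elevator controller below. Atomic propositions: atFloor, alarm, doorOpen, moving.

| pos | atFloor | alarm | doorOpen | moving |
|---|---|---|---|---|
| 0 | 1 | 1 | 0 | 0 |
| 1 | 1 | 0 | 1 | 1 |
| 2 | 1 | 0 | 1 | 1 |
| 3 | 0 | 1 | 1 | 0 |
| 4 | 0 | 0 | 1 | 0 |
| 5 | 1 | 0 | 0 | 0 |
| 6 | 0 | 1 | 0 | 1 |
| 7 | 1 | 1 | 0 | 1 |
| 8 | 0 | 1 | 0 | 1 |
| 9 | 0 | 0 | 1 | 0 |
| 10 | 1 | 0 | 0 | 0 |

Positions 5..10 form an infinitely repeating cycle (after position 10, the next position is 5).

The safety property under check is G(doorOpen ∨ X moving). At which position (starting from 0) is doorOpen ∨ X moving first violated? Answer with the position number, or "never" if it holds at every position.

Check doorOpen ∨ X moving at each position in order: 0 ✓, 1 ✓, 2 ✓, 3 ✓, 4 ✓, 5 ✓, 6 ✓, 7 ✓.
At position 8 the labels are {alarm, moving} and the next position 9 has {doorOpen}, so doorOpen ∨ X moving is false there. This is the first violation.

8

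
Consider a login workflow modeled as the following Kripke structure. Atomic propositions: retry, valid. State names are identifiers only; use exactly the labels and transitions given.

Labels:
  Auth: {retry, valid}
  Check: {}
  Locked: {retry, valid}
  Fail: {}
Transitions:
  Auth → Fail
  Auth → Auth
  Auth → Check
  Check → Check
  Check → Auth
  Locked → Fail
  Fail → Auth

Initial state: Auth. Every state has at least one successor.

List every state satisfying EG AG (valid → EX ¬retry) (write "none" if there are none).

States satisfying AG (valid → EX ¬retry): {Auth, Check, Locked, Fail}.
States satisfying EG AG (valid → EX ¬retry): {Auth, Check, Locked, Fail}.

{Auth, Check, Locked, Fail}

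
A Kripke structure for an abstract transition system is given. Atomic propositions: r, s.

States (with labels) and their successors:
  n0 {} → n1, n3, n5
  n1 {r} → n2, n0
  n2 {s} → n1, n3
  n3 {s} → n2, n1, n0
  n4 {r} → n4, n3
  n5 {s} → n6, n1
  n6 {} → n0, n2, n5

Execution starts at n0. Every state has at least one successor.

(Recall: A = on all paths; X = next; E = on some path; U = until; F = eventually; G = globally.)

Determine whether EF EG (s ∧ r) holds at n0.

States satisfying EG (s ∧ r): ∅.
States satisfying EF EG (s ∧ r): ∅.
No suitable path/successor from n0 witnesses the formula.
n0 ∉ Sat(EF EG (s ∧ r)).

Violated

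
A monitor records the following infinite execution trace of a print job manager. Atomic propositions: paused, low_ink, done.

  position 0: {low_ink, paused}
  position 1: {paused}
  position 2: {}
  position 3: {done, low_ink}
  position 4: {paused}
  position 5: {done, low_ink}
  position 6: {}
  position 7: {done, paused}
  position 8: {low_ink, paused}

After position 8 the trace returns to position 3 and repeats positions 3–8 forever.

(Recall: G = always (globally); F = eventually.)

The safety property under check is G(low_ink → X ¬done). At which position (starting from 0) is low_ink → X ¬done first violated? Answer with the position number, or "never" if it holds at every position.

Check low_ink → X ¬done at each position in order: 0 ✓, 1 ✓, 2 ✓, 3 ✓, 4 ✓, 5 ✓, 6 ✓, 7 ✓.
At position 8 the labels are {low_ink, paused} and the next position 3 has {done, low_ink}, so low_ink → X ¬done is false there. This is the first violation.

8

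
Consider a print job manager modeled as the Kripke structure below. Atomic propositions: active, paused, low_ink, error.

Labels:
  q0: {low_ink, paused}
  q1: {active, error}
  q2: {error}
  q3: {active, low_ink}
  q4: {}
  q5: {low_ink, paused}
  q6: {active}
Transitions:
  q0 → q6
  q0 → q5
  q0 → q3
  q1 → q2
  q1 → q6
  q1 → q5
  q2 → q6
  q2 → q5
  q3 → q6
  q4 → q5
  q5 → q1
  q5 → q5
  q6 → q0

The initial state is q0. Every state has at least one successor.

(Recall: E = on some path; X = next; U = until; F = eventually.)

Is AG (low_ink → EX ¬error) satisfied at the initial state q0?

Yes

States satisfying low_ink → EX ¬error: {q0, q1, q2, q3, q4, q5, q6}.
States satisfying AG (low_ink → EX ¬error): {q0, q1, q2, q3, q4, q5, q6}.
Every state reachable from q0 satisfies low_ink → EX ¬error.
q0 ∈ Sat(AG (low_ink → EX ¬error)).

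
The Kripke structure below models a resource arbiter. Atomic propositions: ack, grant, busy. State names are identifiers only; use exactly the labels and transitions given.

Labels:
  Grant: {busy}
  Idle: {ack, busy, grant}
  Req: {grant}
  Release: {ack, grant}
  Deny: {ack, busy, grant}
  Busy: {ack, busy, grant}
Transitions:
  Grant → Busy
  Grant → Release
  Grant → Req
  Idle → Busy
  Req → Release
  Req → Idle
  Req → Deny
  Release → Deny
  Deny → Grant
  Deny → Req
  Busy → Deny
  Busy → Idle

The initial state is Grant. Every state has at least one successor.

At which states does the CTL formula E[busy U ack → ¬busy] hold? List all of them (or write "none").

{Grant, Idle, Req, Release, Deny, Busy}

States satisfying busy: {Grant, Idle, Deny, Busy}.
States satisfying ack → ¬busy: {Grant, Req, Release}.
States satisfying E[busy U ack → ¬busy]: {Grant, Idle, Req, Release, Deny, Busy}.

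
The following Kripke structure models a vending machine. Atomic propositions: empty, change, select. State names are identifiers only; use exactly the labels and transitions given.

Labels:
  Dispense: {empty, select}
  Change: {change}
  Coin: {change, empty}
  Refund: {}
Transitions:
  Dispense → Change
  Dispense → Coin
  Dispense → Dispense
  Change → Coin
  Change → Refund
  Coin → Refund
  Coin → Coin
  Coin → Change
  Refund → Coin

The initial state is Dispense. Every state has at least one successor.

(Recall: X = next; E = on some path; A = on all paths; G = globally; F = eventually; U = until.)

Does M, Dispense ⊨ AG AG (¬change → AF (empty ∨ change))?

Holds

States satisfying AG (¬change → AF (empty ∨ change)): {Dispense, Change, Coin, Refund}.
States satisfying AG AG (¬change → AF (empty ∨ change)): {Dispense, Change, Coin, Refund}.
Every state reachable from Dispense satisfies AG (¬change → AF (empty ∨ change)).
Dispense ∈ Sat(AG AG (¬change → AF (empty ∨ change))).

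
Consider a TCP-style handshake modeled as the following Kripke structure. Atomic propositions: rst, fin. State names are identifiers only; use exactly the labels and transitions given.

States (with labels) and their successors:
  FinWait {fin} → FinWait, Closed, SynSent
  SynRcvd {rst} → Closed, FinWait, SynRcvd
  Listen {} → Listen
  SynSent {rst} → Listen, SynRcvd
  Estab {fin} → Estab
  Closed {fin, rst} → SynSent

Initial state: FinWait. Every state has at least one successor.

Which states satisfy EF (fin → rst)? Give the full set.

States satisfying fin → rst: {SynRcvd, Listen, SynSent, Closed}.
States satisfying EF (fin → rst): {FinWait, SynRcvd, Listen, SynSent, Closed}.

{FinWait, SynRcvd, Listen, SynSent, Closed}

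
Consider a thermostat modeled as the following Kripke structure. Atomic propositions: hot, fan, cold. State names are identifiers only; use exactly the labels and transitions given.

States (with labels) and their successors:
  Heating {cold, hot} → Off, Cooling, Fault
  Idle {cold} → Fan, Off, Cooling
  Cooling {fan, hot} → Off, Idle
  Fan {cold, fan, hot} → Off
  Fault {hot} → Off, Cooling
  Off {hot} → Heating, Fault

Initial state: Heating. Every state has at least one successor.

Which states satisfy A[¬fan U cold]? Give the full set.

States satisfying ¬fan: {Heating, Idle, Fault, Off}.
States satisfying cold: {Heating, Idle, Fan}.
States satisfying A[¬fan U cold]: {Heating, Idle, Fan}.

{Heating, Idle, Fan}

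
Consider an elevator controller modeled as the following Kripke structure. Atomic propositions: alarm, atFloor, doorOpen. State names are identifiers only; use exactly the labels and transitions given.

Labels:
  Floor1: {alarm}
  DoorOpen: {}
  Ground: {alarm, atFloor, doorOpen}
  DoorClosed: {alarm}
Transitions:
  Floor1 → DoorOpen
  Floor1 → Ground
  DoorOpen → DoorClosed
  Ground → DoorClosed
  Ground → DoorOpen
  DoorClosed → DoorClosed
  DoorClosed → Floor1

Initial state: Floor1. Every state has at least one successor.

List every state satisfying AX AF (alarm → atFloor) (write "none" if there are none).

{Floor1}

States satisfying AF (alarm → atFloor): {Floor1, DoorOpen, Ground}.
States satisfying AX AF (alarm → atFloor): {Floor1}.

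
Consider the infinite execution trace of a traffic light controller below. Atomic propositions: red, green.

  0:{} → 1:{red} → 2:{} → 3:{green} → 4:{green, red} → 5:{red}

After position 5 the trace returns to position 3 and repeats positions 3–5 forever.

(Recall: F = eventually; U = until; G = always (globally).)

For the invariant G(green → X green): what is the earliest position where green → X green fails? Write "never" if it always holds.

4

Check green → X green at each position in order: 0 ✓, 1 ✓, 2 ✓, 3 ✓.
At position 4 the labels are {green, red} and the next position 5 has {red}, so green → X green is false there. This is the first violation.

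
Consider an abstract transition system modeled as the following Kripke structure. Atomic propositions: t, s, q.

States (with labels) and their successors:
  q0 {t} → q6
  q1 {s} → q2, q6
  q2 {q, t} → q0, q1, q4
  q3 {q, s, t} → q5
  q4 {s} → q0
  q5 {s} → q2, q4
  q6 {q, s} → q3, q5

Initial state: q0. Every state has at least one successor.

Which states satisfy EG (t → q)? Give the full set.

{q1, q2, q3, q5, q6}

States satisfying t → q: {q1, q2, q3, q4, q5, q6}.
States satisfying EG (t → q): {q1, q2, q3, q5, q6}.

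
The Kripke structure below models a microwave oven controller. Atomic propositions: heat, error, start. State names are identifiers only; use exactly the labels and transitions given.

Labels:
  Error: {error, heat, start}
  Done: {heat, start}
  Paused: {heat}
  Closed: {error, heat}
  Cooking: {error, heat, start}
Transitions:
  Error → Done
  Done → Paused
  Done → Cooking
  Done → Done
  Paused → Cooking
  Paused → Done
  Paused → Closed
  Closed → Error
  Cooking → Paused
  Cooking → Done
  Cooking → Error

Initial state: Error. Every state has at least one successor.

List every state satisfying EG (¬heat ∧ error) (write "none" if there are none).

none

States satisfying ¬heat ∧ error: ∅.
States satisfying EG (¬heat ∧ error): ∅.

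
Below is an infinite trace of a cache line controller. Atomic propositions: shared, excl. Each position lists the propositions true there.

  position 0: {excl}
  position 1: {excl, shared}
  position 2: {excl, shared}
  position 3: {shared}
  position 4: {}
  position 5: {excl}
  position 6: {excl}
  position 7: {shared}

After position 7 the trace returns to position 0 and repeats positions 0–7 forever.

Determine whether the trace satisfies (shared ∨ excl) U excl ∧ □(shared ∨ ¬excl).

No

Walking from position 0: excl first holds at position 0, and shared ∨ excl holds at every earlier position along the way, so (shared ∨ excl) U excl holds.
shared ∨ ¬excl must hold at every position from 0 onward. It fails at position 0, so □(shared ∨ ¬excl) is false.
At position 0: (shared ∨ excl) U excl is true; □(shared ∨ ¬excl) is false; so (shared ∨ excl) U excl ∧ □(shared ∨ ¬excl) is false.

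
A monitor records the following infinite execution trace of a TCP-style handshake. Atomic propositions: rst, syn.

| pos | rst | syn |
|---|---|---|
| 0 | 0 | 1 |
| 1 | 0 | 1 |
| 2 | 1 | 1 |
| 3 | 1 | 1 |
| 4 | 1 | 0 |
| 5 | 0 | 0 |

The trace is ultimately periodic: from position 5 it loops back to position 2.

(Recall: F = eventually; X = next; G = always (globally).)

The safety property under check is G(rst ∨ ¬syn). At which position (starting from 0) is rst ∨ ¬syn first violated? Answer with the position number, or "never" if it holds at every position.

0

At position 0 the labels are {syn}, so rst ∨ ¬syn is false there. This is the first violation.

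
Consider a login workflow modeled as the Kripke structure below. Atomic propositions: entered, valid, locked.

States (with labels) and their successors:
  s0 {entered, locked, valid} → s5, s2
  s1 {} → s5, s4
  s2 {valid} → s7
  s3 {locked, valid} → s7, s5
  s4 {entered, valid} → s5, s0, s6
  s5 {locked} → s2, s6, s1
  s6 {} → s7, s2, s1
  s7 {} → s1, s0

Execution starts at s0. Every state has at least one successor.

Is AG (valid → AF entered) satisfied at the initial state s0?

Violated

States satisfying valid → AF entered: {s0, s1, s4, s5, s6, s7}.
States satisfying AG (valid → AF entered): ∅.
s2 is reachable from s0 and violates valid → AF entered, so AG fails at s0.
s0 ∉ Sat(AG (valid → AF entered)).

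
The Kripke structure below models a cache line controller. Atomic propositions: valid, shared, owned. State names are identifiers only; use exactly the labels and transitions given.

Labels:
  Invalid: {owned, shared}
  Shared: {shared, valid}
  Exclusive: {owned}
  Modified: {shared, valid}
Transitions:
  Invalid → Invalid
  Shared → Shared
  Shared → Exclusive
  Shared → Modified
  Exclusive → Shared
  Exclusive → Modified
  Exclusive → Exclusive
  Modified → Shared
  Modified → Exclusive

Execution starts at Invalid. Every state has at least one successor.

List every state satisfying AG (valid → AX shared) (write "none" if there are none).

{Invalid}

States satisfying valid → AX shared: {Invalid, Exclusive}.
States satisfying AG (valid → AX shared): {Invalid}.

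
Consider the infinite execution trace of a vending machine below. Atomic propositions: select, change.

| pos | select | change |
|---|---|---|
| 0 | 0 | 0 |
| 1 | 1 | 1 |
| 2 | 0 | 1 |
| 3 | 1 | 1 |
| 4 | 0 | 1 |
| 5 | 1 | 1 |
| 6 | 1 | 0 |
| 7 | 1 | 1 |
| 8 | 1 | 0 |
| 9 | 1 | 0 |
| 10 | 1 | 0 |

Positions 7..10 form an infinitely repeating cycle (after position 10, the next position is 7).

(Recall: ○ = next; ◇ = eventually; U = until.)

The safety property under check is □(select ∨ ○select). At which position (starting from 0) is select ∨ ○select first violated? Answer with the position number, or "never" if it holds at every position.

never

select ∨ ○select holds at every position 0..10, and those are all the positions the trace ever visits, so the invariant □(select ∨ ○select) is never violated.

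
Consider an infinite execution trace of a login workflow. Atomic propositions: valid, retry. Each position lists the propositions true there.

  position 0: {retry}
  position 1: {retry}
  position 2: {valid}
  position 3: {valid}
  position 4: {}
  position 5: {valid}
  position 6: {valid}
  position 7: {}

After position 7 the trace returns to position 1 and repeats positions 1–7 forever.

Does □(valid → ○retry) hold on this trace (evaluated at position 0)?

valid → ○retry must hold at every position from 0 onward. It fails at position 2, so □(valid → ○retry) is false.
Positions where valid holds: 2, 3, 5, 6.
Check ○retry at each: 2→fails, 3→fails, 5→fails, 6→fails.

Does not hold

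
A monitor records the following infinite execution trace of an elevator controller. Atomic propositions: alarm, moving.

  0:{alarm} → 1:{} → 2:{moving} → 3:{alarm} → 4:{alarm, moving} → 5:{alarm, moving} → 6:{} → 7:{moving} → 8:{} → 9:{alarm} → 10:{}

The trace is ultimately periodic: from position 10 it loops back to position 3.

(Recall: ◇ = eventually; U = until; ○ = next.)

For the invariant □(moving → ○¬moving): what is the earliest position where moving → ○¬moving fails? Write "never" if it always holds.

Check moving → ○¬moving at each position in order: 0 ✓, 1 ✓, 2 ✓, 3 ✓.
At position 4 the labels are {alarm, moving} and the next position 5 has {alarm, moving}, so moving → ○¬moving is false there. This is the first violation.

4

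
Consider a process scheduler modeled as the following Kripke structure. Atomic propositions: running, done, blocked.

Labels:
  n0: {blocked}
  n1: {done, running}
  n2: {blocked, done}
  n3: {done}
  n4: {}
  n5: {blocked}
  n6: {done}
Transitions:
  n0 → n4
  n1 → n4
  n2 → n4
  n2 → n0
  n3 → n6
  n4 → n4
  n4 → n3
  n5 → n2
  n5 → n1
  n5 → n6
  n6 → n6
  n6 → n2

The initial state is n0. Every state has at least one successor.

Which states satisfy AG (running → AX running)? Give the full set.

States satisfying running → AX running: {n0, n2, n3, n4, n5, n6}.
States satisfying AG (running → AX running): {n0, n2, n3, n4, n6}.

{n0, n2, n3, n4, n6}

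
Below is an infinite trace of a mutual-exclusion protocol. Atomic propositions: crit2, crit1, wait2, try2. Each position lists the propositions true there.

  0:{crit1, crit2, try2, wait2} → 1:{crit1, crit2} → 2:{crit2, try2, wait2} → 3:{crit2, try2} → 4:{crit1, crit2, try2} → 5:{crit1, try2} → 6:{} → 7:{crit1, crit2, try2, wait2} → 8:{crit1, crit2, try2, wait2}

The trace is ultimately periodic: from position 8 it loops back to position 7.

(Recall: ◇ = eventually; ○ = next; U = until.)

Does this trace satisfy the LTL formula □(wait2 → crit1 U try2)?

wait2 → crit1 U try2 holds at every position 0..8, and those are all positions ever visited, so □(wait2 → crit1 U try2) holds.
Positions where wait2 holds: 0, 2, 7, 8.
Check crit1 U try2 at each: 0→ok, 2→ok, 7→ok, 8→ok.

Holds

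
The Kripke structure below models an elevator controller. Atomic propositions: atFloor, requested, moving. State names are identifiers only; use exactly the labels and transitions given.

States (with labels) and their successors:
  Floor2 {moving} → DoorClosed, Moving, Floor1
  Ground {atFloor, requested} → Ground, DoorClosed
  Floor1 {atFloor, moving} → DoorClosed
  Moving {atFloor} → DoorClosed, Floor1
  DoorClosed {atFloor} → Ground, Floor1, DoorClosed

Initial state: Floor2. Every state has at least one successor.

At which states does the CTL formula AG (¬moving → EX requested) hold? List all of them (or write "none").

{Ground, Floor1, DoorClosed}

States satisfying ¬moving → EX requested: {Floor2, Ground, Floor1, DoorClosed}.
States satisfying AG (¬moving → EX requested): {Ground, Floor1, DoorClosed}.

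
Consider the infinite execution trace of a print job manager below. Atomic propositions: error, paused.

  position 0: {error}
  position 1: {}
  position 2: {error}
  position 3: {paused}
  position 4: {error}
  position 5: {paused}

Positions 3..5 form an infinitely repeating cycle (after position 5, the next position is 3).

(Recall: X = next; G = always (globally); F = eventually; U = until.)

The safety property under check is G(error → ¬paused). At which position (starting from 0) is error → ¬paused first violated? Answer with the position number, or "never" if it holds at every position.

never

error → ¬paused holds at every position 0..5, and those are all the positions the trace ever visits, so the invariant G(error → ¬paused) is never violated.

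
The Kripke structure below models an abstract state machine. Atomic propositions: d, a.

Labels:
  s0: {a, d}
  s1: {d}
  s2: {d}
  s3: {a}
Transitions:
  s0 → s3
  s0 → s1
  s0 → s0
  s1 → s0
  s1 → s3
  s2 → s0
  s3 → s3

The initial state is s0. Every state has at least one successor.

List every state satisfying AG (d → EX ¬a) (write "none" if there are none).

States satisfying d → EX ¬a: {s0, s3}.
States satisfying AG (d → EX ¬a): {s3}.

{s3}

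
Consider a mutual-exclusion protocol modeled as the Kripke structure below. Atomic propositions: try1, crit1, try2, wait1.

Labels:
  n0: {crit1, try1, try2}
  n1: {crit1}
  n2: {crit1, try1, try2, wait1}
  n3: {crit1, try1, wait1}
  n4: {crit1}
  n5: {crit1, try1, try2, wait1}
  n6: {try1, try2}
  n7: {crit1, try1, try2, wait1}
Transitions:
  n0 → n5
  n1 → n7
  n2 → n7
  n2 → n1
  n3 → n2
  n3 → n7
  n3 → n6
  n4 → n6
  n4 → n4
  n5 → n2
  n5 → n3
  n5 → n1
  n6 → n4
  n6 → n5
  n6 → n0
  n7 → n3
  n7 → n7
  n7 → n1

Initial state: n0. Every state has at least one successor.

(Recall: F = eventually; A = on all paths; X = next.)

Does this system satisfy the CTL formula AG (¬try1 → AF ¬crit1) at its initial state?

States satisfying ¬try1 → AF ¬crit1: {n0, n2, n3, n5, n6, n7}.
States satisfying AG (¬try1 → AF ¬crit1): ∅.
n1 is reachable from n0 and violates ¬try1 → AF ¬crit1, so AG fails at n0.
n0 ∉ Sat(AG (¬try1 → AF ¬crit1)).

Violated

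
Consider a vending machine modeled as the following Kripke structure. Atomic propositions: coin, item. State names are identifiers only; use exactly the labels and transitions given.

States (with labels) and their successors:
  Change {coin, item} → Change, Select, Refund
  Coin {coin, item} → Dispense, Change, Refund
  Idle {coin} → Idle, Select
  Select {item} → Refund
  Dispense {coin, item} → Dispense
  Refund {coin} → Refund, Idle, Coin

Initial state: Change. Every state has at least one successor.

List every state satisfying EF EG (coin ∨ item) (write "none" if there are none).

States satisfying EG (coin ∨ item): {Change, Coin, Idle, Select, Dispense, Refund}.
States satisfying EF EG (coin ∨ item): {Change, Coin, Idle, Select, Dispense, Refund}.

{Change, Coin, Idle, Select, Dispense, Refund}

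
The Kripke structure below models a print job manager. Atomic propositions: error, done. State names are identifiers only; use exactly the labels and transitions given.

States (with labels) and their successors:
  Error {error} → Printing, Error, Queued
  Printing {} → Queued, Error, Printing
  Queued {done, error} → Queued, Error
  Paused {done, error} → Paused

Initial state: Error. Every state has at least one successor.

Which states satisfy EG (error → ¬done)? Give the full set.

{Error, Printing}

States satisfying error → ¬done: {Error, Printing}.
States satisfying EG (error → ¬done): {Error, Printing}.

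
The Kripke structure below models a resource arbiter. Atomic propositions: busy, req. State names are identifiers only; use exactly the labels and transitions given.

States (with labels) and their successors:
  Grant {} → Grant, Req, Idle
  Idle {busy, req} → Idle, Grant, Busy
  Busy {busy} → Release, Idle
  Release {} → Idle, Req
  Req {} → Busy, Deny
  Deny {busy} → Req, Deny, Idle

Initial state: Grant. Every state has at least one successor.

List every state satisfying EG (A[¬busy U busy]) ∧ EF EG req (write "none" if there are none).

{Idle, Busy, Release, Req, Deny}

States satisfying A[¬busy U busy]: {Idle, Busy, Release, Req, Deny}.
States satisfying EG (A[¬busy U busy]): {Idle, Busy, Release, Req, Deny}.
States satisfying EG req: {Idle}.
States satisfying EF EG req: {Grant, Idle, Busy, Release, Req, Deny}.
States satisfying EG (A[¬busy U busy]) ∧ EF EG req: {Idle, Busy, Release, Req, Deny}.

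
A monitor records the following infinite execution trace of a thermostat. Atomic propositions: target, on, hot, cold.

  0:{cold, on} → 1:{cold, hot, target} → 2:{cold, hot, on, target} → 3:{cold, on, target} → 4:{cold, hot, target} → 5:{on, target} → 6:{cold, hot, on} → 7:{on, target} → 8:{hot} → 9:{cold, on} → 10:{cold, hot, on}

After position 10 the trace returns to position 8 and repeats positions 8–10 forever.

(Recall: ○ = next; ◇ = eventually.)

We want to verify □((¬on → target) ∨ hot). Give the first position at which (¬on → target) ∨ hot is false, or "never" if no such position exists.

(¬on → target) ∨ hot holds at every position 0..10, and those are all the positions the trace ever visits, so the invariant □((¬on → target) ∨ hot) is never violated.

never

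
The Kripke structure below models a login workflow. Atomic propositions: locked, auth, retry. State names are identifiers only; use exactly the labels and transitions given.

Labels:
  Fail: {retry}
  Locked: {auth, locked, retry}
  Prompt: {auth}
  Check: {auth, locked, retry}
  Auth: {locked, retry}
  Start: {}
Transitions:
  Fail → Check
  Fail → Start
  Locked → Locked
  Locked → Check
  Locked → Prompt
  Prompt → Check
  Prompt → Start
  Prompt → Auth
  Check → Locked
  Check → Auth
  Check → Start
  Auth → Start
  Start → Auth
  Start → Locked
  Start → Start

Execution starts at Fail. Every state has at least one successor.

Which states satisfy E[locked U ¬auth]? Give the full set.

{Fail, Locked, Check, Auth, Start}

States satisfying locked: {Locked, Check, Auth}.
States satisfying ¬auth: {Fail, Auth, Start}.
States satisfying E[locked U ¬auth]: {Fail, Locked, Check, Auth, Start}.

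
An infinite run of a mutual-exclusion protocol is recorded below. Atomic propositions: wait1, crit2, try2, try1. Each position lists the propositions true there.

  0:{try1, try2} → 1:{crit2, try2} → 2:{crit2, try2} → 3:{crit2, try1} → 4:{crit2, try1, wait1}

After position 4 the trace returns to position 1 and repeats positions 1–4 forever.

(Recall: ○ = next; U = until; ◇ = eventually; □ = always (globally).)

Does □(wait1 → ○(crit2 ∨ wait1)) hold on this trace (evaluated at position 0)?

wait1 → ○(crit2 ∨ wait1) holds at every position 0..4, and those are all positions ever visited, so □(wait1 → ○(crit2 ∨ wait1)) holds.
Positions where wait1 holds: 4.
Check ○(crit2 ∨ wait1) at each: 4→ok.

Satisfied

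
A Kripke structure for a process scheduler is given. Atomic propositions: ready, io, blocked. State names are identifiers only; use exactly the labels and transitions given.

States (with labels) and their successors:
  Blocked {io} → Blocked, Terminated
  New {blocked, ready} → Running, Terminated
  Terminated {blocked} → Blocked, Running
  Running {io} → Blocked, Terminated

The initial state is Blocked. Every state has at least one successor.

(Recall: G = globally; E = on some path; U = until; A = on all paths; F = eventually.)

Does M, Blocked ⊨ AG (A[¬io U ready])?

States satisfying A[¬io U ready]: {New}.
States satisfying AG (A[¬io U ready]): ∅.
Blocked is reachable from Blocked and violates A[¬io U ready], so AG fails at Blocked.
Blocked ∉ Sat(AG (A[¬io U ready])).

Violated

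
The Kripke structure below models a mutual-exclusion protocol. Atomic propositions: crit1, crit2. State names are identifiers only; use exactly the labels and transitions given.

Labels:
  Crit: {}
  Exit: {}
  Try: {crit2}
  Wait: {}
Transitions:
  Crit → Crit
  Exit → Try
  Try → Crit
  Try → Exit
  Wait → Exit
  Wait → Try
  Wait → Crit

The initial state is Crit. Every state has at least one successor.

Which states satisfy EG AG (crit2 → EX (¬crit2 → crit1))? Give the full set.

States satisfying AG (crit2 → EX (¬crit2 → crit1)): {Crit}.
States satisfying EG AG (crit2 → EX (¬crit2 → crit1)): {Crit}.

{Crit}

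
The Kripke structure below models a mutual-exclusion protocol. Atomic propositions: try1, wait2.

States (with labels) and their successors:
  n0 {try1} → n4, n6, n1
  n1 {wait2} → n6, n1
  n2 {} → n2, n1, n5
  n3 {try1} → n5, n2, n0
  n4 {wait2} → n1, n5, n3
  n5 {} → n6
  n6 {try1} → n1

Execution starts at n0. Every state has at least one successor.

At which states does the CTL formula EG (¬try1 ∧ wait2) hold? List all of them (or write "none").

States satisfying ¬try1 ∧ wait2: {n1, n4}.
States satisfying EG (¬try1 ∧ wait2): {n1, n4}.

{n1, n4}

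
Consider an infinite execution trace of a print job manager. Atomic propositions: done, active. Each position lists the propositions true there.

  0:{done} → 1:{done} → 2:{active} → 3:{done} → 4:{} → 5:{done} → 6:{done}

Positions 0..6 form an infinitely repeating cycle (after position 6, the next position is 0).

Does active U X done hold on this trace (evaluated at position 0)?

Walking from position 0: X done first holds at position 0, and active holds at every earlier position along the way, so active U X done holds.

Holds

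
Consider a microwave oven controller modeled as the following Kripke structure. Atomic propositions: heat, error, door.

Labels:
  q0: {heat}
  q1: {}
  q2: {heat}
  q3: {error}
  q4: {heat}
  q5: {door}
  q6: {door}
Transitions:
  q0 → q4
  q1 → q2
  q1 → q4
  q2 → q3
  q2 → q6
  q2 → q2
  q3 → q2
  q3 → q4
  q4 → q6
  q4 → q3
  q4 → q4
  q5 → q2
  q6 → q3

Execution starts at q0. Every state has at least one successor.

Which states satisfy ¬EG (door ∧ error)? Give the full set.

States satisfying door ∧ error: ∅.
States satisfying EG (door ∧ error): ∅.
States satisfying ¬EG (door ∧ error): {q0, q1, q2, q3, q4, q5, q6}.

{q0, q1, q2, q3, q4, q5, q6}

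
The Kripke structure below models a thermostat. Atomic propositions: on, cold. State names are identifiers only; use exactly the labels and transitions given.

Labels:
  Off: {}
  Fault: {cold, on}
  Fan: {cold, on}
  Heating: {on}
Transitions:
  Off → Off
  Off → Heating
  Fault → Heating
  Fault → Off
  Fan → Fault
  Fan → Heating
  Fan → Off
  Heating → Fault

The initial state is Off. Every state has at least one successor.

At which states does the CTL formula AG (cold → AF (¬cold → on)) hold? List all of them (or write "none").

{Off, Fault, Fan, Heating}

States satisfying cold → AF (¬cold → on): {Off, Fault, Fan, Heating}.
States satisfying AG (cold → AF (¬cold → on)): {Off, Fault, Fan, Heating}.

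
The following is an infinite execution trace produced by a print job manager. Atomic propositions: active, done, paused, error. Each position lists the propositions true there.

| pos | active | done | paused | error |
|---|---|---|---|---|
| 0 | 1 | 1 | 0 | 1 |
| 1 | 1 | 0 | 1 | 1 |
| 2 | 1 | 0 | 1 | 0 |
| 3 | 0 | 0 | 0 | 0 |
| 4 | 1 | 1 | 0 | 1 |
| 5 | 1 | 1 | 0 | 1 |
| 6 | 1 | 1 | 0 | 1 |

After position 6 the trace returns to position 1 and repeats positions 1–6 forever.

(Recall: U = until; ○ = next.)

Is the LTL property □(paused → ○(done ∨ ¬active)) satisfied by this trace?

paused → ○(done ∨ ¬active) must hold at every position from 0 onward. It fails at position 1, so □(paused → ○(done ∨ ¬active)) is false.
Positions where paused holds: 1, 2.
Check ○(done ∨ ¬active) at each: 1→fails, 2→ok.

Violated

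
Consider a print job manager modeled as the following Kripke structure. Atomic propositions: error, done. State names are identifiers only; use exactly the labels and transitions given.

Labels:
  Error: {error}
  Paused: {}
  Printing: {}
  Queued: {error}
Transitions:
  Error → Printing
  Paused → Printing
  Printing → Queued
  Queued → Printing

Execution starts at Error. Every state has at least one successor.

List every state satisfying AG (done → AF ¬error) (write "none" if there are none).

{Error, Paused, Printing, Queued}

States satisfying done → AF ¬error: {Error, Paused, Printing, Queued}.
States satisfying AG (done → AF ¬error): {Error, Paused, Printing, Queued}.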